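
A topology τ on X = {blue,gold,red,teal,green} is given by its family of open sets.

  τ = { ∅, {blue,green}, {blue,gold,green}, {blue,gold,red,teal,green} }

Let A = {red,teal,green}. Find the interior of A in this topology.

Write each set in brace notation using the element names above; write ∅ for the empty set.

∅

opens ⊆ A: ∅; union → int = ∅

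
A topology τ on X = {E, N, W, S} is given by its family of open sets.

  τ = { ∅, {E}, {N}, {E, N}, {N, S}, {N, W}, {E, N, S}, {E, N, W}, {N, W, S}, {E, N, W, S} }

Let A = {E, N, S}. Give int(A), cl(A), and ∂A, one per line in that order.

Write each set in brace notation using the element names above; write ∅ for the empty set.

interior: largest open inside A is {E, N, S} (from ∅, {N}, {E}, {N, S}, {E, N}, {E, N, S})
cl via duality: int({W}) = ∅, so X∖∅ = {E, N, W, S}
cl∖int = {W}

int(A) = {E, N, S}
cl(A)  = {E, N, W, S}
∂A     = {W}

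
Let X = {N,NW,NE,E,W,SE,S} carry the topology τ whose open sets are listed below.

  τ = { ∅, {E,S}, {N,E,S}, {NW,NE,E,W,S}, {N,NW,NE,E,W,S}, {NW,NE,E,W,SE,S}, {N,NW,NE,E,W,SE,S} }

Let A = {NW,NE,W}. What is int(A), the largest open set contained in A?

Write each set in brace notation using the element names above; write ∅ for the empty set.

open subsets of A: ∅; so int(A) = ∅

∅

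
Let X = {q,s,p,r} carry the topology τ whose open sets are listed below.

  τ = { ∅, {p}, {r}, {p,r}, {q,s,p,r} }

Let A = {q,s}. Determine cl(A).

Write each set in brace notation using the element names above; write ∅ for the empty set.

X∖A={p,r}, int(X∖A)={p,r}, hence cl(A)={q,s}

{q,s}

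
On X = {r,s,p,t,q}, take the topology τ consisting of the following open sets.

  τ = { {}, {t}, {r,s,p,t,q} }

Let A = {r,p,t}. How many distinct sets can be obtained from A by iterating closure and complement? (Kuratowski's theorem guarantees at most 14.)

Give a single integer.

closure: X∖int(X∖A) = X∖{} = {r,s,p,t,q}
Let k=closure and c=complement:
  1. A     = {r,p,t}
  2. kA    = {r,s,p,t,q}
  3. cA    = {s,q}
  4. ckA   = {}
  5. kcA   = {r,s,p,q}
  6. ckcA  = {t}
— saturated at 6

6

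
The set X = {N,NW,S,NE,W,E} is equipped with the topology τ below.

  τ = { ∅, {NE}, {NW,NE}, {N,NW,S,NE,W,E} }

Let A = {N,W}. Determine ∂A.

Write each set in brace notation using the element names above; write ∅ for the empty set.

interior: largest open inside A is ∅ (from ∅)
cl via duality: int({NW,S,NE,E}) = {NW,NE}, so X∖{NW,NE} = {N,S,W,E}
cl∖int = {N,S,W,E}

{N,S,W,E}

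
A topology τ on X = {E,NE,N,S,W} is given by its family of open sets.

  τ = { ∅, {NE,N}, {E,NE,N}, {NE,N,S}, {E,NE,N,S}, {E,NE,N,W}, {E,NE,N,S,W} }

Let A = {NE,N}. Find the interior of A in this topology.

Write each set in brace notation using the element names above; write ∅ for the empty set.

{NE,N}

open subsets of A: ∅, {NE,N}; so int(A) = {NE,N}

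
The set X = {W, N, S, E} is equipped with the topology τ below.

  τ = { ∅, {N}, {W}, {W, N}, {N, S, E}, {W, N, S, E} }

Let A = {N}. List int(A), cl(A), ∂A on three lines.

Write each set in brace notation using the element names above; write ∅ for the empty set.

U open, U⊆A: ∅, {N}. int(A) = ⋃ = {N}
X∖A={W, S, E}, int(X∖A)={W}, hence cl(A)={N, S, E}
∂A: remove int from cl → {S, E}

int(A) = {N}
cl(A)  = {N, S, E}
∂A     = {S, E}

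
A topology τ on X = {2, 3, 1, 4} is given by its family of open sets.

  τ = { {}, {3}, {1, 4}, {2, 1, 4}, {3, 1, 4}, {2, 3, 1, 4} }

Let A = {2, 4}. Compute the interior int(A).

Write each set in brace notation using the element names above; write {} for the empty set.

{}

open subsets of A: {}; so int(A) = {}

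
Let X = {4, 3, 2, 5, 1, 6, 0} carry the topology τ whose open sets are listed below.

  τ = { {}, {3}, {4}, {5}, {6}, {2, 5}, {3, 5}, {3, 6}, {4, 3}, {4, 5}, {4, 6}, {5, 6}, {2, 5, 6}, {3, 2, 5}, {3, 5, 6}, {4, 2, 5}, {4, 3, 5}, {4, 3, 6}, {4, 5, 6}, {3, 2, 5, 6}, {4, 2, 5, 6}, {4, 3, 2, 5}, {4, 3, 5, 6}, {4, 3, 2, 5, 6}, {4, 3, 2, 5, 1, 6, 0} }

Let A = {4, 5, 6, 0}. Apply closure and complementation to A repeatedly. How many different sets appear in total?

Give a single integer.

8

complement {3, 2, 1}; its interior {3}; cl(A) = X∖{3} = {4, 2, 5, 1, 6, 0}
With k = closure, c = complement:
  1. A     = {4, 5, 6, 0}
  2. kA    = {4, 2, 5, 1, 6, 0}
  3. cA    = {3, 2, 1}
  4. ckA   = {3}
  5. kcA   = {3, 2, 1, 0}
  6. kckA  = {3, 1, 0}
  7. ckcA  = {4, 5, 6}
  8. ckckA = {4, 2, 5, 6}
k, c of each give nothing new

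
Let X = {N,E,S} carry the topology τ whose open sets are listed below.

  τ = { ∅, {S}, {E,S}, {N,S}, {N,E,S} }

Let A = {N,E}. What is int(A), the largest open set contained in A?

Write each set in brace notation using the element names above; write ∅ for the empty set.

U open, U⊆A: ∅. int(A) = ⋃ = ∅

∅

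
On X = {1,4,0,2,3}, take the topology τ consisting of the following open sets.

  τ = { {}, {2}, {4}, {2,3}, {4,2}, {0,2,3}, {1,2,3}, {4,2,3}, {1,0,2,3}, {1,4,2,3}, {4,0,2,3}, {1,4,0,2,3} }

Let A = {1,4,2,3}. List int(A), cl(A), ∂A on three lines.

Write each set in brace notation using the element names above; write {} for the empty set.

int(A) = {1,4,2,3}
cl(A)  = {1,4,0,2,3}
∂A     = {0}

open subsets of A: {}, {4}, {2}, {4,2}, {2,3}, {4,2,3}, {1,2,3}, {1,4,2,3}; so int(A) = {1,4,2,3}
closure: X∖int(X∖A) = X∖{} = {1,4,0,2,3}
∂A = {1,4,0,2,3} minus {1,4,2,3} = {0}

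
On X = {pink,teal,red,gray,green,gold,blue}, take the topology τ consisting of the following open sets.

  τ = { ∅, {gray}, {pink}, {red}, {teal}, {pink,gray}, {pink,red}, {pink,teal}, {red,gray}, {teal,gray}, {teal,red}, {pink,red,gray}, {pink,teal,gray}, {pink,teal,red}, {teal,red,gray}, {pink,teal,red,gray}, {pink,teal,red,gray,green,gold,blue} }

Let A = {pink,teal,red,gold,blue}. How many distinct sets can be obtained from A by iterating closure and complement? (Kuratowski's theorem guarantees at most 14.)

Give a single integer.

cl via duality: int({gray,green}) = {gray}, so X∖{gray} = {pink,teal,red,green,gold,blue}
Write k for closure, c for complement:
  1. A     = {pink,teal,red,gold,blue}
  2. kA    = {pink,teal,red,green,gold,blue}
  3. cA    = {gray,green}
  4. ckA   = {gray}
  5. kcA   = {gray,green,gold,blue}
  6. ckcA  = {pink,teal,red}
applying k or c yields no new set

6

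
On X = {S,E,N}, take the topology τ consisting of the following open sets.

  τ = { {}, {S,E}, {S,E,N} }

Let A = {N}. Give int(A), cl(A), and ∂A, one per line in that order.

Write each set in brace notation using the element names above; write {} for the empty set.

int(A) = {}
cl(A)  = {N}
∂A     = {N}

U open, U⊆A: {}. int(A) = ⋃ = {}
X∖A={S,E}, int(X∖A)={S,E}, hence cl(A)={N}
∂A: remove int from cl → {N}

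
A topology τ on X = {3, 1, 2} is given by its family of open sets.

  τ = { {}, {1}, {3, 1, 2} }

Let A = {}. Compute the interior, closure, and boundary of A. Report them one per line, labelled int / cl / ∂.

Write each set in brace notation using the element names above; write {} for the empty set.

int(A) = {}
cl(A)  = {}
∂A     = {}

opens ⊆ A: {}; union → int = {}
complement {3, 1, 2}; its interior {3, 1, 2}; cl(A) = X∖{3, 1, 2} = {}
boundary = {} ∖ {} = {}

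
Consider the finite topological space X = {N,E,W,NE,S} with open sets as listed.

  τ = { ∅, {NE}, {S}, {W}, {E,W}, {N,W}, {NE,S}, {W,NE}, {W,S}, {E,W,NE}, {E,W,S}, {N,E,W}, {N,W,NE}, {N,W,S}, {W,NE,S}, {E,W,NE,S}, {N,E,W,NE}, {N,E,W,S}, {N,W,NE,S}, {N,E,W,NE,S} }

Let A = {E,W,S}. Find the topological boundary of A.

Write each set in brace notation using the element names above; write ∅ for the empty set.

{N}

open subsets of A: ∅, {S}, {W}, {E,W}, {W,S}, {E,W,S}; so int(A) = {E,W,S}
closure: X∖int(X∖A) = X∖{NE} = {N,E,W,S}
∂A = {N,E,W,S} minus {E,W,S} = {N}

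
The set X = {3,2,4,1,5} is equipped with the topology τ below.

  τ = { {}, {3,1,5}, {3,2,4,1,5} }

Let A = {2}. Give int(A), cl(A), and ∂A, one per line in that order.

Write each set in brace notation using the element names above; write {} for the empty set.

open subsets of A: {}; so int(A) = {}
closure: X∖int(X∖A) = X∖{3,1,5} = {2,4}
∂A = {2,4} minus {} = {2,4}

int(A) = {}
cl(A)  = {2,4}
∂A     = {2,4}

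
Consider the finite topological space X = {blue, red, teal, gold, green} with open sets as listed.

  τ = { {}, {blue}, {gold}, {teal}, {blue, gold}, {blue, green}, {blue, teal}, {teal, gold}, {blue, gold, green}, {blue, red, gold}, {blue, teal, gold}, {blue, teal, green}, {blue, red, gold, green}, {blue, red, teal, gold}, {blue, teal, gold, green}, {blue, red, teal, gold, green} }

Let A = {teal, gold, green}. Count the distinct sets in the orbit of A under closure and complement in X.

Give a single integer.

8

X∖A={blue, red}, int(X∖A)={blue}, hence cl(A)={red, teal, gold, green}
Orbit (k=closure, c=complement):
  1. A     = {teal, gold, green}
  2. kA    = {red, teal, gold, green}
  3. cA    = {blue, red}
  4. ckA   = {blue}
  5. kcA   = {blue, red, green}
  6. ckcA  = {teal, gold}
  7. kckcA = {red, teal, gold}
  8. ckckcA = {blue, green}
(closed under both — stop)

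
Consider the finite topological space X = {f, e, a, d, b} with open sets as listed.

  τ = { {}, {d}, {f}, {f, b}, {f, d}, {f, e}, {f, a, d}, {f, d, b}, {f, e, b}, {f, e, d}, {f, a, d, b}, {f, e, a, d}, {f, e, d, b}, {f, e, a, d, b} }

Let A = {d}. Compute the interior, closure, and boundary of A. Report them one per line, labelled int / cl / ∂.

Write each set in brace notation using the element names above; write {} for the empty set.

int(A) = {d}
cl(A)  = {a, d}
∂A     = {a}

U open, U⊆A: {}, {d}. int(A) = ⋃ = {d}
X∖A={f, e, a, b}, int(X∖A)={f, e, b}, hence cl(A)={a, d}
∂A: remove int from cl → {a}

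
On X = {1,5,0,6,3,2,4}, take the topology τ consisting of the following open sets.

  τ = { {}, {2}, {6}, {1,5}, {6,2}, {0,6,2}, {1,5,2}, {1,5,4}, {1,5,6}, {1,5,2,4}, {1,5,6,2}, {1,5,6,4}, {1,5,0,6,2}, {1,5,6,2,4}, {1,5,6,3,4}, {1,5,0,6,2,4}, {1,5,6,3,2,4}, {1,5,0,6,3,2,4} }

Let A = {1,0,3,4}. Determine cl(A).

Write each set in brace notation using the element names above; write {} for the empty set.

closure: X∖int(X∖A) = X∖{6,2} = {1,5,0,3,4}

{1,5,0,3,4}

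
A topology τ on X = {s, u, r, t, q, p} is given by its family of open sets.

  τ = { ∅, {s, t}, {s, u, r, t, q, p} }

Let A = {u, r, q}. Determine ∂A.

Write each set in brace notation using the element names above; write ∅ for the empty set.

{u, r, q, p}

opens ⊆ A: ∅; union → int = ∅
complement {s, t, p}; its interior {s, t}; cl(A) = X∖{s, t} = {u, r, q, p}
boundary = {u, r, q, p} ∖ ∅ = {u, r, q, p}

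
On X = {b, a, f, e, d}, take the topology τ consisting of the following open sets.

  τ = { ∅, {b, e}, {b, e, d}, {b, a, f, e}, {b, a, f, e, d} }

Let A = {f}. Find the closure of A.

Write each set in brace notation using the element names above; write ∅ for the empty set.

{a, f}

closure: X∖int(X∖A) = X∖{b, e, d} = {a, f}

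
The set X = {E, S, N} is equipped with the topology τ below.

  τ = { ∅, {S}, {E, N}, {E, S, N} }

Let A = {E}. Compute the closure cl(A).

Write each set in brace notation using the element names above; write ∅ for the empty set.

{E, N}

complement {S, N}; its interior {S}; cl(A) = X∖{S} = {E, N}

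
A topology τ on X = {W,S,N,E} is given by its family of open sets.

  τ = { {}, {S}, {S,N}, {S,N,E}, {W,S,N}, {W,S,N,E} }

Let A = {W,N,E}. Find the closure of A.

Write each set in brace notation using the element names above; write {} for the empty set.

{W,N,E}

cl via duality: int({S}) = {S}, so X∖{S} = {W,N,E}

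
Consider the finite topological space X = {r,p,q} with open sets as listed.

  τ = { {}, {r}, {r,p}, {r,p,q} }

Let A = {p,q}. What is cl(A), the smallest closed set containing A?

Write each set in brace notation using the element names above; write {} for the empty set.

complement {r}; its interior {r}; cl(A) = X∖{r} = {p,q}

{p,q}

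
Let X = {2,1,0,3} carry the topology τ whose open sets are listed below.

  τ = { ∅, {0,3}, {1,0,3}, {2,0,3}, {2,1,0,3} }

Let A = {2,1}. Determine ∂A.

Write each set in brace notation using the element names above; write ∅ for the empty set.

interior: largest open inside A is ∅ (from ∅)
cl via duality: int({0,3}) = {0,3}, so X∖{0,3} = {2,1}
cl∖int = {2,1}

{2,1}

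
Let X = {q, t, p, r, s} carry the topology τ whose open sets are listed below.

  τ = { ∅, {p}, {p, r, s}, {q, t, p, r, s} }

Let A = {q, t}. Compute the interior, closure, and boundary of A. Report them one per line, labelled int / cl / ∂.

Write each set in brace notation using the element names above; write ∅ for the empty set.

opens ⊆ A: ∅; union → int = ∅
complement {p, r, s}; its interior {p, r, s}; cl(A) = X∖{p, r, s} = {q, t}
boundary = {q, t} ∖ ∅ = {q, t}

int(A) = ∅
cl(A)  = {q, t}
∂A     = {q, t}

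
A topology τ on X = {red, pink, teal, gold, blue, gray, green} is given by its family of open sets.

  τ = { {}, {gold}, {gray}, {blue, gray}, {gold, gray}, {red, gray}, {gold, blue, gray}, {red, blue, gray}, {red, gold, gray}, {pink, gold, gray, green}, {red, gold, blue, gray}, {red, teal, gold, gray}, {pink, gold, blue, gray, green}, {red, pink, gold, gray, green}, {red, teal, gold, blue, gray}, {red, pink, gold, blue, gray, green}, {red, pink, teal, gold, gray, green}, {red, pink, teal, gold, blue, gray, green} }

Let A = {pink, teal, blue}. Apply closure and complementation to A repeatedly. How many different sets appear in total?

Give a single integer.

complement {red, gold, gray, green}; its interior {red, gold, gray}; cl(A) = X∖{red, gold, gray} = {pink, teal, blue, green}
With k = closure, c = complement:
  1. A     = {pink, teal, blue}
  2. kA    = {pink, teal, blue, green}
  3. cA    = {red, gold, gray, green}
  4. ckA   = {red, gold, gray}
  5. kcA   = {red, pink, teal, gold, blue, gray, green}
  6. ckcA  = {}
k, c of each give nothing new

6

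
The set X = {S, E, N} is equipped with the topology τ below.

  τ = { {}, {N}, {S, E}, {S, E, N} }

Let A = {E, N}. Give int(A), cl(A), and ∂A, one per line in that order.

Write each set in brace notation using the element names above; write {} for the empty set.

int(A) = {N}
cl(A)  = {S, E, N}
∂A     = {S, E}

U open, U⊆A: {}, {N}. int(A) = ⋃ = {N}
X∖A={S}, int(X∖A)={}, hence cl(A)={S, E, N}
∂A: remove int from cl → {S, E}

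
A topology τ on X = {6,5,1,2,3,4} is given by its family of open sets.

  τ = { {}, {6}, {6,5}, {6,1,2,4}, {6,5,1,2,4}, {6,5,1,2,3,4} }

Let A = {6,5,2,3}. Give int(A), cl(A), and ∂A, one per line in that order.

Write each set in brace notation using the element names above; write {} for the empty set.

int(A) = {6,5}
cl(A)  = {6,5,1,2,3,4}
∂A     = {1,2,3,4}

opens ⊆ A: {}, {6}, {6,5}; union → int = {6,5}
complement {1,4}; its interior {}; cl(A) = X∖{} = {6,5,1,2,3,4}
boundary = {6,5,1,2,3,4} ∖ {6,5} = {1,2,3,4}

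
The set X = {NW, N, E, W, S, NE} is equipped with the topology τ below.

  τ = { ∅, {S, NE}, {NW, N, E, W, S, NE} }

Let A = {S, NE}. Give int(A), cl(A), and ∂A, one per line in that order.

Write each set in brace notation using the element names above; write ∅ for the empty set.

int(A) = {S, NE}
cl(A)  = {NW, N, E, W, S, NE}
∂A     = {NW, N, E, W}

opens ⊆ A: ∅, {S, NE}; union → int = {S, NE}
complement {NW, N, E, W}; its interior ∅; cl(A) = X∖∅ = {NW, N, E, W, S, NE}
boundary = {NW, N, E, W, S, NE} ∖ {S, NE} = {NW, N, E, W}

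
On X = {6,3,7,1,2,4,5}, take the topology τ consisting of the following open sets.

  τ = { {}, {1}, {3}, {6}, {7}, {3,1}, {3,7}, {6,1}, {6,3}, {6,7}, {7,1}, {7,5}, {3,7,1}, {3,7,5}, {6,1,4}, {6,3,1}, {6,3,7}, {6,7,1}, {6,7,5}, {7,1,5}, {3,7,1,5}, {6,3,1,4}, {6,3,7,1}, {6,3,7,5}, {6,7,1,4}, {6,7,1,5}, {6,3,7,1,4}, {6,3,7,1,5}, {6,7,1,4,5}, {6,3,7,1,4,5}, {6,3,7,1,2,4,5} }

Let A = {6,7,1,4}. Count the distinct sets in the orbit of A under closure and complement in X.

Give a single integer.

6

complement {3,2,5}; its interior {3}; cl(A) = X∖{3} = {6,7,1,2,4,5}
With k = closure, c = complement:
  1. A     = {6,7,1,4}
  2. kA    = {6,7,1,2,4,5}
  3. cA    = {3,2,5}
  4. ckA   = {3}
  5. kckA  = {3,2}
  6. ckckA = {6,7,1,4,5}
k, c of each give nothing new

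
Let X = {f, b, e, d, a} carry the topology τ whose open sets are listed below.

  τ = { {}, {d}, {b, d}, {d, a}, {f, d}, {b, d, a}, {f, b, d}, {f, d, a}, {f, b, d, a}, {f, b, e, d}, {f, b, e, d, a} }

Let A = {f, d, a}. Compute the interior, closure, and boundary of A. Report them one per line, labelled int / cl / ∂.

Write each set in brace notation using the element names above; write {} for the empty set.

open subsets of A: {}, {d}, {f, d}, {d, a}, {f, d, a}; so int(A) = {f, d, a}
closure: X∖int(X∖A) = X∖{} = {f, b, e, d, a}
∂A = {f, b, e, d, a} minus {f, d, a} = {b, e}

int(A) = {f, d, a}
cl(A)  = {f, b, e, d, a}
∂A     = {b, e}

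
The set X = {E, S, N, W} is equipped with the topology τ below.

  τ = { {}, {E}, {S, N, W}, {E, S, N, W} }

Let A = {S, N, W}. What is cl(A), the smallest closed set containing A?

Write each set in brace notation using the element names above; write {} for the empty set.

{S, N, W}

X∖A={E}, int(X∖A)={E}, hence cl(A)={S, N, W}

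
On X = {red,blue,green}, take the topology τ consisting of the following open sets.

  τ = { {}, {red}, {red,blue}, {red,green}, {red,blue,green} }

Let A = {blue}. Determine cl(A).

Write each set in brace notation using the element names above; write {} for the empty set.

{blue}

complement {red,green}; its interior {red,green}; cl(A) = X∖{red,green} = {blue}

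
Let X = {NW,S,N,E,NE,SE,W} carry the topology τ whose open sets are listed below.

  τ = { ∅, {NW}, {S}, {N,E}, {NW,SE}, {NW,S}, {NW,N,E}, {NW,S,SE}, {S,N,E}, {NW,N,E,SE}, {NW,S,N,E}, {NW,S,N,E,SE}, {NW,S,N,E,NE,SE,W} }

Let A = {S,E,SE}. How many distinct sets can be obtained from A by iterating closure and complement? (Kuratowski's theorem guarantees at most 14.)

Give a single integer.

closure: X∖int(X∖A) = X∖{NW} = {S,N,E,NE,SE,W}
Let k=closure and c=complement:
  1. A     = {S,E,SE}
  2. kA    = {S,N,E,NE,SE,W}
  3. cA    = {NW,N,NE,W}
  4. ckA   = {NW}
  5. kcA   = {NW,N,E,NE,SE,W}
  6. kckA  = {NW,NE,SE,W}
  7. ckcA  = {S}
  8. ckckA = {S,N,E}
  9. kckcA = {S,NE,W}
  10. kckckA = {S,N,E,NE,W}
  11. ckckcA = {NW,N,E,SE}
  12. ckckckA = {NW,SE}
— saturated at 12

12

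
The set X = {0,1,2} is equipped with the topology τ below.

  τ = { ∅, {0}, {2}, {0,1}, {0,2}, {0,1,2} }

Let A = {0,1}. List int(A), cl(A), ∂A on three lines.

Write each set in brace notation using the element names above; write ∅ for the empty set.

open subsets of A: ∅, {0}, {0,1}; so int(A) = {0,1}
closure: X∖int(X∖A) = X∖{2} = {0,1}
∂A = {0,1} minus {0,1} = ∅

int(A) = {0,1}
cl(A)  = {0,1}
∂A     = ∅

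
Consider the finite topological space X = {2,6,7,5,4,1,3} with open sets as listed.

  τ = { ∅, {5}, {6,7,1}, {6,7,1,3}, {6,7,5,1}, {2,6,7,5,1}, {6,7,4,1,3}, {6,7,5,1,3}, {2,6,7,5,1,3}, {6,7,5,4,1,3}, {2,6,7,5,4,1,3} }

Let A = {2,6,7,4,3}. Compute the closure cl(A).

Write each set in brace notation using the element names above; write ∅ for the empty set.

X∖A={5,1}, int(X∖A)={5}, hence cl(A)={2,6,7,4,1,3}

{2,6,7,4,1,3}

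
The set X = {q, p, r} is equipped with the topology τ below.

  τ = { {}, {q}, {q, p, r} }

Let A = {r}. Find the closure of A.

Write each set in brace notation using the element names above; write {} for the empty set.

{p, r}

complement {q, p}; its interior {q}; cl(A) = X∖{q} = {p, r}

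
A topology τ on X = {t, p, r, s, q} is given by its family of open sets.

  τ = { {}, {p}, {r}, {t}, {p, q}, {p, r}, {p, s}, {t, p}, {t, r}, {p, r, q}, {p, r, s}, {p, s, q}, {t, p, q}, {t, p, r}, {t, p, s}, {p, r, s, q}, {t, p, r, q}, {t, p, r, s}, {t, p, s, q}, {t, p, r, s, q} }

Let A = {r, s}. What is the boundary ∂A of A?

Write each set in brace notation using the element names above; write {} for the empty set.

{s}

open subsets of A: {}, {r}; so int(A) = {r}
closure: X∖int(X∖A) = X∖{t, p, q} = {r, s}
∂A = {r, s} minus {r} = {s}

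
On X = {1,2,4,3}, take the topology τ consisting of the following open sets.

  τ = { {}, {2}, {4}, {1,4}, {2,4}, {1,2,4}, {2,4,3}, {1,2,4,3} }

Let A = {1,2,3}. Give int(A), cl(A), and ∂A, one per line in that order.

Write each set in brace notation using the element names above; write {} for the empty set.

int(A) = {2}
cl(A)  = {1,2,3}
∂A     = {1,3}

open subsets of A: {}, {2}; so int(A) = {2}
closure: X∖int(X∖A) = X∖{4} = {1,2,3}
∂A = {1,2,3} minus {2} = {1,3}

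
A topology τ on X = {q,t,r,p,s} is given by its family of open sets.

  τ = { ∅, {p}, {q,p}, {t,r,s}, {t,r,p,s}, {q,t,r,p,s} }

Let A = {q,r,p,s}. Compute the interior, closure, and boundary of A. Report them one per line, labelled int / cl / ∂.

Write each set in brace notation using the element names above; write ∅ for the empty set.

opens ⊆ A: ∅, {p}, {q,p}; union → int = {q,p}
complement {t}; its interior ∅; cl(A) = X∖∅ = {q,t,r,p,s}
boundary = {q,t,r,p,s} ∖ {q,p} = {t,r,s}

int(A) = {q,p}
cl(A)  = {q,t,r,p,s}
∂A     = {t,r,s}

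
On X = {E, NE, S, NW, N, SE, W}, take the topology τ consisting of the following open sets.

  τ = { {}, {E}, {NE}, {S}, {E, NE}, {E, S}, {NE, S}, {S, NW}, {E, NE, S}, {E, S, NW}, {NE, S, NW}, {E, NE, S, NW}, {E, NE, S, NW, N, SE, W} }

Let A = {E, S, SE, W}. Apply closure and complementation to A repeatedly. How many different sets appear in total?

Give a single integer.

8

complement {NE, NW, N}; its interior {NE}; cl(A) = X∖{NE} = {E, S, NW, N, SE, W}
With k = closure, c = complement:
  1. A     = {E, S, SE, W}
  2. kA    = {E, S, NW, N, SE, W}
  3. cA    = {NE, NW, N}
  4. ckA   = {NE}
  5. kcA   = {NE, NW, N, SE, W}
  6. kckA  = {NE, N, SE, W}
  7. ckcA  = {E, S}
  8. ckckA = {E, S, NW}
k, c of each give nothing new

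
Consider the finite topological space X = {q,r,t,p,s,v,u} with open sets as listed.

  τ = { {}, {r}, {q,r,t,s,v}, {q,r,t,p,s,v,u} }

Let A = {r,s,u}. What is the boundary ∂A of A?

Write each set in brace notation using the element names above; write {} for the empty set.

{q,t,p,s,v,u}

interior: largest open inside A is {r} (from {}, {r})
cl via duality: int({q,t,p,v}) = {}, so X∖{} = {q,r,t,p,s,v,u}
cl∖int = {q,t,p,s,v,u}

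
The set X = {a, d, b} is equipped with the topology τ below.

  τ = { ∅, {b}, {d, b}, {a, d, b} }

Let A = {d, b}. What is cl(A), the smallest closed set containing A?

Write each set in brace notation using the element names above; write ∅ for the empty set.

{a, d, b}

complement {a}; its interior ∅; cl(A) = X∖∅ = {a, d, b}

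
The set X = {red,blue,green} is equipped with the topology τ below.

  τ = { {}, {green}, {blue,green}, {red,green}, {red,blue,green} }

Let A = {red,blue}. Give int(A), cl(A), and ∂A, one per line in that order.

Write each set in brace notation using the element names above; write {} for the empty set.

int(A) = {}
cl(A)  = {red,blue}
∂A     = {red,blue}

opens ⊆ A: {}; union → int = {}
complement {green}; its interior {green}; cl(A) = X∖{green} = {red,blue}
boundary = {red,blue} ∖ {} = {red,blue}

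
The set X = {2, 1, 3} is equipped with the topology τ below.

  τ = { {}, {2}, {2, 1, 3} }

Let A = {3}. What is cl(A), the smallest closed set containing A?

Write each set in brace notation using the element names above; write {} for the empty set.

complement {2, 1}; its interior {2}; cl(A) = X∖{2} = {1, 3}

{1, 3}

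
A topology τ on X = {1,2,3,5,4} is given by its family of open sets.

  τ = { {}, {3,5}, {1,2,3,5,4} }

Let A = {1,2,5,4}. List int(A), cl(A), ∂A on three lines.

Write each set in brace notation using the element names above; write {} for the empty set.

opens ⊆ A: {}; union → int = {}
complement {3}; its interior {}; cl(A) = X∖{} = {1,2,3,5,4}
boundary = {1,2,3,5,4} ∖ {} = {1,2,3,5,4}

int(A) = {}
cl(A)  = {1,2,3,5,4}
∂A     = {1,2,3,5,4}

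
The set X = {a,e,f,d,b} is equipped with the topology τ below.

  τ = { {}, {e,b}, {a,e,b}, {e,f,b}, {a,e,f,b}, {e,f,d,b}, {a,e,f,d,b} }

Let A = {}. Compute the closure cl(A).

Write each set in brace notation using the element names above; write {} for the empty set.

closure: X∖int(X∖A) = X∖{a,e,f,d,b} = {}

{}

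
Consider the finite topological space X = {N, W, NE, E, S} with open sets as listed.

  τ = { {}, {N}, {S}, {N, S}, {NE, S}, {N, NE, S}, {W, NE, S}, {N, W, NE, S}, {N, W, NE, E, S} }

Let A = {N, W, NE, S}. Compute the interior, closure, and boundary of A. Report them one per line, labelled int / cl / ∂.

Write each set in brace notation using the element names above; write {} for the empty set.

opens ⊆ A: {}, {S}, {N}, {N, S}, {NE, S}, {N, NE, S}, {W, NE, S}, {N, W, NE, S}; union → int = {N, W, NE, S}
complement {E}; its interior {}; cl(A) = X∖{} = {N, W, NE, E, S}
boundary = {N, W, NE, E, S} ∖ {N, W, NE, S} = {E}

int(A) = {N, W, NE, S}
cl(A)  = {N, W, NE, E, S}
∂A     = {E}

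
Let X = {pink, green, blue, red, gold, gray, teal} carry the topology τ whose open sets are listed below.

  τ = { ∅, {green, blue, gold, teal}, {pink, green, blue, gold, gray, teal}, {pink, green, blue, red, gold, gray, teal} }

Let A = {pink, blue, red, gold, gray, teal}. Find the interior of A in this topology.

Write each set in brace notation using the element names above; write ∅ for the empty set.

∅

open subsets of A: ∅; so int(A) = ∅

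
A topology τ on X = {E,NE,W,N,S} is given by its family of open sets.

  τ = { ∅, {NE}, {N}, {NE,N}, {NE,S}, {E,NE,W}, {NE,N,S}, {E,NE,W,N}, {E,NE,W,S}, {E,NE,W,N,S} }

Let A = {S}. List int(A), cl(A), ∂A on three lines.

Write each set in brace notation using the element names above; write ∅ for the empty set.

open subsets of A: ∅; so int(A) = ∅
closure: X∖int(X∖A) = X∖{E,NE,W,N} = {S}
∂A = {S} minus ∅ = {S}

int(A) = ∅
cl(A)  = {S}
∂A     = {S}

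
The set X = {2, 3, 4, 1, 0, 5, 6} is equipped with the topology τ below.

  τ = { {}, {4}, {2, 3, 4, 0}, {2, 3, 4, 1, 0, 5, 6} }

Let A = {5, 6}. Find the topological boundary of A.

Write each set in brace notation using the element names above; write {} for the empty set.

U open, U⊆A: {}. int(A) = ⋃ = {}
X∖A={2, 3, 4, 1, 0}, int(X∖A)={2, 3, 4, 0}, hence cl(A)={1, 5, 6}
∂A: remove int from cl → {1, 5, 6}

{1, 5, 6}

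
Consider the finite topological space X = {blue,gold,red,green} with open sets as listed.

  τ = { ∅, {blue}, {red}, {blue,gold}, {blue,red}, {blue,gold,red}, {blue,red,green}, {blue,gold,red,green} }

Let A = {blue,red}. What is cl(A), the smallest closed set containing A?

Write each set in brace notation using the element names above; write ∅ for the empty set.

X∖A={gold,green}, int(X∖A)=∅, hence cl(A)={blue,gold,red,green}

{blue,gold,red,green}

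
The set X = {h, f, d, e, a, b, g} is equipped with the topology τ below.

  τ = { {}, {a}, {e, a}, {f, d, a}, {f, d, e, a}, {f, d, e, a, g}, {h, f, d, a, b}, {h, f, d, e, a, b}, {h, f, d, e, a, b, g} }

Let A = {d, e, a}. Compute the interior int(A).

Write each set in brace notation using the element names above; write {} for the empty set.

interior: largest open inside A is {e, a} (from {}, {a}, {e, a})

{e, a}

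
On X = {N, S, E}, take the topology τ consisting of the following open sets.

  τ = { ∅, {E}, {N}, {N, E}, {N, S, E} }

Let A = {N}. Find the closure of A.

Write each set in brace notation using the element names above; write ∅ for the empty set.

closure: X∖int(X∖A) = X∖{E} = {N, S}

{N, S}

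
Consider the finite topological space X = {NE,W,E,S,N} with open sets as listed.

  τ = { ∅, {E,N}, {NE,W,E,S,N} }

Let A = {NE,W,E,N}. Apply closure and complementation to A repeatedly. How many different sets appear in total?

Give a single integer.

6

cl via duality: int({S}) = ∅, so X∖∅ = {NE,W,E,S,N}
Write k for closure, c for complement:
  1. A     = {NE,W,E,N}
  2. kA    = {NE,W,E,S,N}
  3. cA    = {S}
  4. ckA   = ∅
  5. kcA   = {NE,W,S}
  6. ckcA  = {E,N}
applying k or c yields no new set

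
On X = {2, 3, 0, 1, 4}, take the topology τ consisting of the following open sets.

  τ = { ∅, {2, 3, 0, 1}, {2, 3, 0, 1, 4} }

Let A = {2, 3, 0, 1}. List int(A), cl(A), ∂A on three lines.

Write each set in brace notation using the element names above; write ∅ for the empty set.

opens ⊆ A: ∅, {2, 3, 0, 1}; union → int = {2, 3, 0, 1}
complement {4}; its interior ∅; cl(A) = X∖∅ = {2, 3, 0, 1, 4}
boundary = {2, 3, 0, 1, 4} ∖ {2, 3, 0, 1} = {4}

int(A) = {2, 3, 0, 1}
cl(A)  = {2, 3, 0, 1, 4}
∂A     = {4}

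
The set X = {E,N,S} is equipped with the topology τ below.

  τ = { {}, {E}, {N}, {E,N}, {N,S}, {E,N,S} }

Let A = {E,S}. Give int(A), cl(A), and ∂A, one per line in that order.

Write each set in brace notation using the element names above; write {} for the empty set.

opens ⊆ A: {}, {E}; union → int = {E}
complement {N}; its interior {N}; cl(A) = X∖{N} = {E,S}
boundary = {E,S} ∖ {E} = {S}

int(A) = {E}
cl(A)  = {E,S}
∂A     = {S}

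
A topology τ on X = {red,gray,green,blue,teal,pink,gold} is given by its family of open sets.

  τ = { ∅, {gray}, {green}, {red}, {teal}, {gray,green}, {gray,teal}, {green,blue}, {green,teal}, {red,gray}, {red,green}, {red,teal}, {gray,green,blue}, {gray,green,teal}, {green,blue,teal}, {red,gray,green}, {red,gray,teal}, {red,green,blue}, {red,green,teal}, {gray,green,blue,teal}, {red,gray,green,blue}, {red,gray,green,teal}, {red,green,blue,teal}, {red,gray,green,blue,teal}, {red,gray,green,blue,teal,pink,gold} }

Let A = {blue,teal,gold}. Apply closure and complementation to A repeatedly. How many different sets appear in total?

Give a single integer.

8

complement {red,gray,green,pink}; its interior {red,gray,green}; cl(A) = X∖{red,gray,green} = {blue,teal,pink,gold}
With k = closure, c = complement:
  1. A     = {blue,teal,gold}
  2. kA    = {blue,teal,pink,gold}
  3. cA    = {red,gray,green,pink}
  4. ckA   = {red,gray,green}
  5. kcA   = {red,gray,green,blue,pink,gold}
  6. ckcA  = {teal}
  7. kckcA = {teal,pink,gold}
  8. ckckcA = {red,gray,green,blue}
k, c of each give nothing new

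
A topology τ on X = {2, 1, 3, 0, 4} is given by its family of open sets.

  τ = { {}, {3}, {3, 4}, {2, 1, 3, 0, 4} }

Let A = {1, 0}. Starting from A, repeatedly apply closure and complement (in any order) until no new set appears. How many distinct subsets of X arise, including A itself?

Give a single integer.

6

closure: X∖int(X∖A) = X∖{3, 4} = {2, 1, 0}
Let k=closure and c=complement:
  1. A     = {1, 0}
  2. kA    = {2, 1, 0}
  3. cA    = {2, 3, 4}
  4. ckA   = {3, 4}
  5. kcA   = {2, 1, 3, 0, 4}
  6. ckcA  = {}
— saturated at 6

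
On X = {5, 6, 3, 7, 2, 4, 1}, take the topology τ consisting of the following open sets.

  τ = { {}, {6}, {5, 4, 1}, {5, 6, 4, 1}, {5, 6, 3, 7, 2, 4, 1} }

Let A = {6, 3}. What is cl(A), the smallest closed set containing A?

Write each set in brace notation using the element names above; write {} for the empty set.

{6, 3, 7, 2}

X∖A={5, 7, 2, 4, 1}, int(X∖A)={5, 4, 1}, hence cl(A)={6, 3, 7, 2}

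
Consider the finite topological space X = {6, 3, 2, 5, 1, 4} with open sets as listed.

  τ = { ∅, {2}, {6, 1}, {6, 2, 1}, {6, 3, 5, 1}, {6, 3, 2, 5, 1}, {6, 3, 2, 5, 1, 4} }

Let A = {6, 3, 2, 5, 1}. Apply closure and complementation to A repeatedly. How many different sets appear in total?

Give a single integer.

X∖A={4}, int(X∖A)=∅, hence cl(A)={6, 3, 2, 5, 1, 4}
Orbit (k=closure, c=complement):
  1. A     = {6, 3, 2, 5, 1}
  2. kA    = {6, 3, 2, 5, 1, 4}
  3. cA    = {4}
  4. ckA   = ∅
(closed under both — stop)

4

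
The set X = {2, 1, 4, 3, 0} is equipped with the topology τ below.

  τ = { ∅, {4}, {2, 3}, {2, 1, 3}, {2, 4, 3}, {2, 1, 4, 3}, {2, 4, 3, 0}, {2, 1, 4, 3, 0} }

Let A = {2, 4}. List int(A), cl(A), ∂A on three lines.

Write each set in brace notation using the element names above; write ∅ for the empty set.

open subsets of A: ∅, {4}; so int(A) = {4}
closure: X∖int(X∖A) = X∖∅ = {2, 1, 4, 3, 0}
∂A = {2, 1, 4, 3, 0} minus {4} = {2, 1, 3, 0}

int(A) = {4}
cl(A)  = {2, 1, 4, 3, 0}
∂A     = {2, 1, 3, 0}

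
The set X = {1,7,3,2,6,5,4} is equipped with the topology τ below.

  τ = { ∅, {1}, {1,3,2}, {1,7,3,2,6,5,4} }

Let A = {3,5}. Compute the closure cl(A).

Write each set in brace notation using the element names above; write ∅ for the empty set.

{7,3,2,6,5,4}

complement {1,7,2,6,4}; its interior {1}; cl(A) = X∖{1} = {7,3,2,6,5,4}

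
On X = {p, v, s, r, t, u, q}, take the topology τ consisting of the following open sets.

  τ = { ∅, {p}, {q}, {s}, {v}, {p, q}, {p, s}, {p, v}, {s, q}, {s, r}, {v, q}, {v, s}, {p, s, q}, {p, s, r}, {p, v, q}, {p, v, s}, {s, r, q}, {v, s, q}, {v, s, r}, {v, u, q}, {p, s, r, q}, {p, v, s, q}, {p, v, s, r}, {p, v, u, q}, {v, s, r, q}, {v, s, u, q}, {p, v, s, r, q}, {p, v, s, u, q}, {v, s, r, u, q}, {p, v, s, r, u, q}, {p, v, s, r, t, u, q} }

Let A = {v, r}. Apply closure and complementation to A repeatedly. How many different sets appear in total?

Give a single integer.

closure: X∖int(X∖A) = X∖{p, s, q} = {v, r, t, u}
Let k=closure and c=complement:
  1. A     = {v, r}
  2. kA    = {v, r, t, u}
  3. cA    = {p, s, t, u, q}
  4. ckA   = {p, s, q}
  5. kcA   = {p, s, r, t, u, q}
  6. ckcA  = {v}
  7. kckcA = {v, t, u}
  8. ckckcA = {p, s, r, q}
— saturated at 8

8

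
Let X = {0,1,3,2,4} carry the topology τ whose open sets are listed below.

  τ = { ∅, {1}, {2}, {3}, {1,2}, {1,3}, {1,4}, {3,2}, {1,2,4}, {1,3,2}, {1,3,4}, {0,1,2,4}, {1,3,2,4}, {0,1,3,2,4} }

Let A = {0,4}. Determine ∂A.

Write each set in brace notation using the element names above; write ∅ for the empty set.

opens ⊆ A: ∅; union → int = ∅
complement {1,3,2}; its interior {1,3,2}; cl(A) = X∖{1,3,2} = {0,4}
boundary = {0,4} ∖ ∅ = {0,4}

{0,4}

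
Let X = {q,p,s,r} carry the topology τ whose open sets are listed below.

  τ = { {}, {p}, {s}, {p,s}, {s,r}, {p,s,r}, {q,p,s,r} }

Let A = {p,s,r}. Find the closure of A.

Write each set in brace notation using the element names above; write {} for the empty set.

cl via duality: int({q}) = {}, so X∖{} = {q,p,s,r}

{q,p,s,r}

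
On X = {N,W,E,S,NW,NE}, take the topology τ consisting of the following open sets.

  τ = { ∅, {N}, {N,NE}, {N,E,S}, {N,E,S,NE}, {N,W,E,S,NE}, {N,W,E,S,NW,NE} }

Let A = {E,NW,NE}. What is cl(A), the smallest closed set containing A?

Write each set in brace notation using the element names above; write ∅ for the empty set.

{W,E,S,NW,NE}

cl via duality: int({N,W,S}) = {N}, so X∖{N} = {W,E,S,NW,NE}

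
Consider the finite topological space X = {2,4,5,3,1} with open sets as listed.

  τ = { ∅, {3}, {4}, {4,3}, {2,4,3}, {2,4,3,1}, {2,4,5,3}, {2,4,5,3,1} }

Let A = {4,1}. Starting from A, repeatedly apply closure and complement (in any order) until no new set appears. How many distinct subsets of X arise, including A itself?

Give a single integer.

cl via duality: int({2,5,3}) = {3}, so X∖{3} = {2,4,5,1}
Write k for closure, c for complement:
  1. A     = {4,1}
  2. kA    = {2,4,5,1}
  3. cA    = {2,5,3}
  4. ckA   = {3}
  5. kcA   = {2,5,3,1}
  6. ckcA  = {4}
applying k or c yields no new set

6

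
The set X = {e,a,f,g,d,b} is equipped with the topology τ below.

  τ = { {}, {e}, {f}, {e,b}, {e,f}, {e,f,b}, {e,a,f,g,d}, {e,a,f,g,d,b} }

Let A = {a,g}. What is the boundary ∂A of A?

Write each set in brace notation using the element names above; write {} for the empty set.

opens ⊆ A: {}; union → int = {}
complement {e,f,d,b}; its interior {e,f,b}; cl(A) = X∖{e,f,b} = {a,g,d}
boundary = {a,g,d} ∖ {} = {a,g,d}

{a,g,d}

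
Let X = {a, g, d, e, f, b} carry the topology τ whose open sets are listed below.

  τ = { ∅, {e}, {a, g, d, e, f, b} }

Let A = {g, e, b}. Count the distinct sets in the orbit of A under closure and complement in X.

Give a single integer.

6

complement {a, d, f}; its interior ∅; cl(A) = X∖∅ = {a, g, d, e, f, b}
With k = closure, c = complement:
  1. A     = {g, e, b}
  2. kA    = {a, g, d, e, f, b}
  3. cA    = {a, d, f}
  4. ckA   = ∅
  5. kcA   = {a, g, d, f, b}
  6. ckcA  = {e}
k, c of each give nothing new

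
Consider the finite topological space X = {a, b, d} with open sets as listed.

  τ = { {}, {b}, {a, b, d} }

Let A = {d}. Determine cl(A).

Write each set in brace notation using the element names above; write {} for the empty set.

{a, d}

complement {a, b}; its interior {b}; cl(A) = X∖{b} = {a, d}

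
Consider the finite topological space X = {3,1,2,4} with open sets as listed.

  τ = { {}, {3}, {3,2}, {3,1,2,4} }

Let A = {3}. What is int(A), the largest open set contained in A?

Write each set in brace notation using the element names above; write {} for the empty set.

U open, U⊆A: {}, {3}. int(A) = ⋃ = {3}

{3}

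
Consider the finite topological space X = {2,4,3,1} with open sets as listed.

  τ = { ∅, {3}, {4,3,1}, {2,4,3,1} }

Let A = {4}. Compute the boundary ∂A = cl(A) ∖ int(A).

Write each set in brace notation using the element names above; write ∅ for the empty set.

{2,4,1}

interior: largest open inside A is ∅ (from ∅)
cl via duality: int({2,3,1}) = {3}, so X∖{3} = {2,4,1}
cl∖int = {2,4,1}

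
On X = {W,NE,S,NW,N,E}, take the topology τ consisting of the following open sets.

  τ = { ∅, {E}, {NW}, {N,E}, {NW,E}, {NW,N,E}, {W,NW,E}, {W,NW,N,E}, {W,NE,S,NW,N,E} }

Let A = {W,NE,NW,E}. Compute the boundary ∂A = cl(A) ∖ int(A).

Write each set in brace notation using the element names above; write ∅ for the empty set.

{NE,S,N}

U open, U⊆A: ∅, {NW}, {E}, {NW,E}, {W,NW,E}. int(A) = ⋃ = {W,NW,E}
X∖A={S,N}, int(X∖A)=∅, hence cl(A)={W,NE,S,NW,N,E}
∂A: remove int from cl → {NE,S,N}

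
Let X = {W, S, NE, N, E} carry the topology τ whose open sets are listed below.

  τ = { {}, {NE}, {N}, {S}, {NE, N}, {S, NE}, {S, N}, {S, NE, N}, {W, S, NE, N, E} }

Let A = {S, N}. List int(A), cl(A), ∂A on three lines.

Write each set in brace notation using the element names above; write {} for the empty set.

interior: largest open inside A is {S, N} (from {}, {S}, {N}, {S, N})
cl via duality: int({W, NE, E}) = {NE}, so X∖{NE} = {W, S, N, E}
cl∖int = {W, E}

int(A) = {S, N}
cl(A)  = {W, S, N, E}
∂A     = {W, E}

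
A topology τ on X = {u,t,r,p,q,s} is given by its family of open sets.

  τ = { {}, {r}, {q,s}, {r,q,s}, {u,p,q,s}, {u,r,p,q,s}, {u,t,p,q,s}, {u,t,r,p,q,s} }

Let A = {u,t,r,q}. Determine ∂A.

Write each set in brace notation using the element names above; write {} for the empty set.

opens ⊆ A: {}, {r}; union → int = {r}
complement {p,s}; its interior {}; cl(A) = X∖{} = {u,t,r,p,q,s}
boundary = {u,t,r,p,q,s} ∖ {r} = {u,t,p,q,s}

{u,t,p,q,s}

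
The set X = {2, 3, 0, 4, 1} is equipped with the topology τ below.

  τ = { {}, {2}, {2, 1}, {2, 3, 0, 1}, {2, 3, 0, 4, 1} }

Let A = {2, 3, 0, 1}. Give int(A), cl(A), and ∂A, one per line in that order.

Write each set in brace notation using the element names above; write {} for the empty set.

int(A) = {2, 3, 0, 1}
cl(A)  = {2, 3, 0, 4, 1}
∂A     = {4}

opens ⊆ A: {}, {2}, {2, 1}, {2, 3, 0, 1}; union → int = {2, 3, 0, 1}
complement {4}; its interior {}; cl(A) = X∖{} = {2, 3, 0, 4, 1}
boundary = {2, 3, 0, 4, 1} ∖ {2, 3, 0, 1} = {4}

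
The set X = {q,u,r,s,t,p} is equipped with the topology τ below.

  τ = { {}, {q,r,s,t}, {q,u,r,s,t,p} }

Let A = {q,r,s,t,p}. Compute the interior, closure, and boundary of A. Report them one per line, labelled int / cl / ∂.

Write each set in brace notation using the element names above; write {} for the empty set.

interior: largest open inside A is {q,r,s,t} (from {}, {q,r,s,t})
cl via duality: int({u}) = {}, so X∖{} = {q,u,r,s,t,p}
cl∖int = {u,p}

int(A) = {q,r,s,t}
cl(A)  = {q,u,r,s,t,p}
∂A     = {u,p}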